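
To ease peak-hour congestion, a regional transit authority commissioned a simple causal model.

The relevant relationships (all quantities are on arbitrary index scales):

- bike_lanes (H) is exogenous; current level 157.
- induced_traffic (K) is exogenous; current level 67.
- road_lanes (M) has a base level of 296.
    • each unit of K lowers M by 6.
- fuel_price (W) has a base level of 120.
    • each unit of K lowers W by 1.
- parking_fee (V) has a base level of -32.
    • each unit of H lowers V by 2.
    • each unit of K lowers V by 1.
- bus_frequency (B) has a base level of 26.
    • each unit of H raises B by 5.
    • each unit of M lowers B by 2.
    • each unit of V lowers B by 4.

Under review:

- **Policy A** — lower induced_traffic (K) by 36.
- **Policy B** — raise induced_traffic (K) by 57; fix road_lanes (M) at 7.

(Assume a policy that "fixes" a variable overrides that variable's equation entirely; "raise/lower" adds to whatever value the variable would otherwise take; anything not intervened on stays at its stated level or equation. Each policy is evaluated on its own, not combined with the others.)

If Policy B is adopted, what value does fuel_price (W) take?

-4

Policy B (K + 57, M := 7):
  K = 67 + 57 = 124
  W = 120 − 124 = -4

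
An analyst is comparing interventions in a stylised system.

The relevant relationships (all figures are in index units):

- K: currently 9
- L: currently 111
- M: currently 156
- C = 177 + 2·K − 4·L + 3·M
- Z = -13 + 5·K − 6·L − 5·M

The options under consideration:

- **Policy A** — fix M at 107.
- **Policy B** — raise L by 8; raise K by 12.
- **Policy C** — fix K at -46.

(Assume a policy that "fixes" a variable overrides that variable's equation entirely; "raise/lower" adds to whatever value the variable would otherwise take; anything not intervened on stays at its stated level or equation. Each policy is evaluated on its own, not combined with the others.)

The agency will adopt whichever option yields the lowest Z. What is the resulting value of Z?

-1689

Policy A (M := 107):
  K = 9
  L = 111
  M = 107
  Z = -13 + 5·9 − 6·111 − 5·107 = -1169
Policy B (L + 8, K + 12):
  K = 9 + 12 = 21
  L = 111 + 8 = 119
  M = 156
  Z = -13 + 5·21 − 6·119 − 5·156 = -1402
Policy C (K := -46):
  K = -46
  L = 111
  M = 156
  Z = -13 + 5·(-46) − 6·111 − 5·156 = -1689
Comparing — Policy A: Z=-1169, Policy B: Z=-1402, Policy C: Z=-1689. Lowest is -1689 (Policy C).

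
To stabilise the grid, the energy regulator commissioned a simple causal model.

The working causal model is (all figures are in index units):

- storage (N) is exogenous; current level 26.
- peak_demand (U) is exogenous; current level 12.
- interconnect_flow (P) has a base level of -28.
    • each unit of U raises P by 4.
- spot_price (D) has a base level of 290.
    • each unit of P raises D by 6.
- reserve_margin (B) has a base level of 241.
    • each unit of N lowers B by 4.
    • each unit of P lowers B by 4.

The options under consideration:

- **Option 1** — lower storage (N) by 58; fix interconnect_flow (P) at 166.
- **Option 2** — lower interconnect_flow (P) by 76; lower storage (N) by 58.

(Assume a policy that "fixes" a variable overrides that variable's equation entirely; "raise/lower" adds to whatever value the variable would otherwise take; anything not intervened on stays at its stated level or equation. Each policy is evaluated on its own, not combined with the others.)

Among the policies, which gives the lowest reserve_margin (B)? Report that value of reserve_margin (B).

Option 1 (N − 58, P := 166):
  N = 26 − 58 = -32
  U = 12
  P = 166
  B = 241 − 4·(-32) − 4·166 = -295
Option 2 (P − 76, N − 58):
  N = 26 − 58 = -32
  U = 12
  P = -28 + 4·12 (−76 from intervention) = -56
  B = 241 − 4·(-32) − 4·(-56) = 593
Comparing — Option 1: B=-295, Option 2: B=593. Lowest is -295 (Option 1).

-295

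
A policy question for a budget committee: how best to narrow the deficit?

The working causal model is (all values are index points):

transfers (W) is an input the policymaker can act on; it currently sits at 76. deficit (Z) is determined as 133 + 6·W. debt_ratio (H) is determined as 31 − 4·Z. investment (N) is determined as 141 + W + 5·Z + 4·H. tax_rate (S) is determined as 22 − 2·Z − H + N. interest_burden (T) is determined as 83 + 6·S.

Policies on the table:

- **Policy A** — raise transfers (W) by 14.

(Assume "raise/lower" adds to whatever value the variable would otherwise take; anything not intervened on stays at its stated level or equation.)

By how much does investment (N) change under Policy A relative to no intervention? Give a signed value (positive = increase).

-910

Baseline:
  W = 76
  Z = 133 + 6·76 = 589
  H = 31 − 4·589 = -2325
  N = 141 + 76 + 5·589 + 4·(-2325) = -6138
Policy A (W + 14):
  W = 76 + 14 = 90
  Z = 133 + 6·90 = 673
  H = 31 − 4·673 = -2661
  N = 141 + 90 + 5·673 + 4·(-2661) = -7048
Change in N: -7048 − (-6138) = -910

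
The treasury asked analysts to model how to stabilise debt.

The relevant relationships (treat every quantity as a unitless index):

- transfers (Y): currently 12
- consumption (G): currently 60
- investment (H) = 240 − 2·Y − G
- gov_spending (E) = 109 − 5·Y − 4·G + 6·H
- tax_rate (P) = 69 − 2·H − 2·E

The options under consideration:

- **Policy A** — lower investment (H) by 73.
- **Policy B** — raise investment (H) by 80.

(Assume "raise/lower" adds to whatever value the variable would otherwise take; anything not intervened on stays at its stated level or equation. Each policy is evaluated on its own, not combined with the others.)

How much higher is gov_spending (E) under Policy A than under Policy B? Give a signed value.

-918

Policy A (H − 73):
  Y = 12
  G = 60
  H = 240 − 2·12 − 60 (−73 from intervention) = 83
  E = 109 − 5·12 − 4·60 + 6·83 = 307
Policy B (H + 80):
  Y = 12
  G = 60
  H = 240 − 2·12 − 60 (+80 from intervention) = 236
  E = 109 − 5·12 − 4·60 + 6·236 = 1225
E: 307 − 1225 = -918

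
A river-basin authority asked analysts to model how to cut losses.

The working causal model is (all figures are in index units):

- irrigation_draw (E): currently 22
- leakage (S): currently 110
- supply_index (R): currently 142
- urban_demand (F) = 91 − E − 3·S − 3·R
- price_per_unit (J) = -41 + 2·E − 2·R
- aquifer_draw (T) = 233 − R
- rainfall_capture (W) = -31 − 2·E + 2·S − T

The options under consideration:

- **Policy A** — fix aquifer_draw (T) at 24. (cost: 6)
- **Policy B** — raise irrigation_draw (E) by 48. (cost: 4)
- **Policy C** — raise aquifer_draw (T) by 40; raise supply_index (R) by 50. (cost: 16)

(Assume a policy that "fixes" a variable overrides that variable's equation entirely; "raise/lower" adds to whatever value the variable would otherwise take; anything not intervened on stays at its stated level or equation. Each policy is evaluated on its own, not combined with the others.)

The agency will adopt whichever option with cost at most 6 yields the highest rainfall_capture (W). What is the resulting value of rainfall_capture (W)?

121

Policy A (T := 24):
  E = 22
  S = 110
  R = 142
  T = 24
  W = -31 − 2·22 + 2·110 − 24 = 121
Policy B (E + 48):
  E = 22 + 48 = 70
  S = 110
  R = 142
  T = 233 − 142 = 91
  W = -31 − 2·70 + 2·110 − 91 = -42
Comparing — Policy A: W=121, Policy B: W=-42. Highest is 121 (Policy A).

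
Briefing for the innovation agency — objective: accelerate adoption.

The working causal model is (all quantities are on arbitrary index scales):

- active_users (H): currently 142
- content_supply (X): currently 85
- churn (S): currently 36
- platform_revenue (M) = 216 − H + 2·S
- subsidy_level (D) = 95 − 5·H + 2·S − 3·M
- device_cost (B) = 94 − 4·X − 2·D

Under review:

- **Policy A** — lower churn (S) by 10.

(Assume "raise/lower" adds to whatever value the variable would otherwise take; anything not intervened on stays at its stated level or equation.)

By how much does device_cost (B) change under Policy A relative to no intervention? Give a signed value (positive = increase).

Baseline:
  H = 142
  X = 85
  S = 36
  M = 216 − 142 + 2·36 = 146
  D = 95 − 5·142 + 2·36 − 3·146 = -981
  B = 94 − 4·85 − 2·(-981) = 1716
Policy A (S − 10):
  H = 142
  X = 85
  S = 36 − 10 = 26
  M = 216 − 142 + 2·26 = 126
  D = 95 − 5·142 + 2·26 − 3·126 = -941
  B = 94 − 4·85 − 2·(-941) = 1636
Change in B: 1636 − 1716 = -80

-80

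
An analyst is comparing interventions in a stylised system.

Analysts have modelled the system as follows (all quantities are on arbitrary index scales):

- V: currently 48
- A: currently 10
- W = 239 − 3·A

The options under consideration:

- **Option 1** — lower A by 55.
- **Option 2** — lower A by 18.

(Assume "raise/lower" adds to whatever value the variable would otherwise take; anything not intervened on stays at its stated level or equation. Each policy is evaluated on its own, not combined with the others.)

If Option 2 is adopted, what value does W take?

Option 2 (A − 18):
  A = 10 − 18 = -8
  W = 239 − 3·(-8) = 263

263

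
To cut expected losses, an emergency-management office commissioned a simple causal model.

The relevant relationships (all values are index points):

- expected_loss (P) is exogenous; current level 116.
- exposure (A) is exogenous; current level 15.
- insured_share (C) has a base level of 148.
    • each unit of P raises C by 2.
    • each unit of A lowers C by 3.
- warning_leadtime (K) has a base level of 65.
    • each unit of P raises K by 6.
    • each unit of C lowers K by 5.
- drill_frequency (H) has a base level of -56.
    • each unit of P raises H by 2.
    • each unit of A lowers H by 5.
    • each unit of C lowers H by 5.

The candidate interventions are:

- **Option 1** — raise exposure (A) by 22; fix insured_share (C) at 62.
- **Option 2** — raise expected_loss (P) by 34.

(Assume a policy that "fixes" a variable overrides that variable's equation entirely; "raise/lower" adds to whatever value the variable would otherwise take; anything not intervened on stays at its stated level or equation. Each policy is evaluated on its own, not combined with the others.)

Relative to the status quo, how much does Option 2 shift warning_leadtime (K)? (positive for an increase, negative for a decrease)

-136

Baseline:
  P = 116
  A = 15
  C = 148 + 2·116 − 3·15 = 335
  K = 65 + 6·116 − 5·335 = -914
Option 2 (P + 34):
  P = 116 + 34 = 150
  A = 15
  C = 148 + 2·150 − 3·15 = 403
  K = 65 + 6·150 − 5·403 = -1050
Change in K: -1050 − (-914) = -136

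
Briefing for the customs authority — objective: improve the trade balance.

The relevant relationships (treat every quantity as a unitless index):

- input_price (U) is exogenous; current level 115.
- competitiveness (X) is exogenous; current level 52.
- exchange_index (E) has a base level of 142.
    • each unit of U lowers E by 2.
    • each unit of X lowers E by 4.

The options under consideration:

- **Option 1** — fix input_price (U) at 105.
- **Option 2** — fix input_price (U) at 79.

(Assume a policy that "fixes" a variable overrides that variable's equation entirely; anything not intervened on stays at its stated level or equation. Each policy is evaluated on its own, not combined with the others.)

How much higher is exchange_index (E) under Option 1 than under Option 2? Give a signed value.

Option 1 (U := 105):
  U = 105
  X = 52
  E = 142 − 2·105 − 4·52 = -276
Option 2 (U := 79):
  U = 79
  X = 52
  E = 142 − 2·79 − 4·52 = -224
E: -276 − (-224) = -52

-52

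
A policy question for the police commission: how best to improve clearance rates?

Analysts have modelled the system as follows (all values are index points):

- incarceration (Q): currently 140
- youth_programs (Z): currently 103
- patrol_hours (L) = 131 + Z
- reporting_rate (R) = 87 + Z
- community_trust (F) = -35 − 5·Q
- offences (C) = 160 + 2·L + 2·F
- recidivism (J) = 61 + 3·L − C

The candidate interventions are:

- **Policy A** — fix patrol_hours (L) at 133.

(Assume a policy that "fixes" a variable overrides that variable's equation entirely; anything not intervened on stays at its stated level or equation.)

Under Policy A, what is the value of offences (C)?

-1044

Policy A (L := 133):
  Q = 140
  Z = 103
  L = 133
  F = -35 − 5·140 = -735
  C = 160 + 2·133 + 2·(-735) = -1044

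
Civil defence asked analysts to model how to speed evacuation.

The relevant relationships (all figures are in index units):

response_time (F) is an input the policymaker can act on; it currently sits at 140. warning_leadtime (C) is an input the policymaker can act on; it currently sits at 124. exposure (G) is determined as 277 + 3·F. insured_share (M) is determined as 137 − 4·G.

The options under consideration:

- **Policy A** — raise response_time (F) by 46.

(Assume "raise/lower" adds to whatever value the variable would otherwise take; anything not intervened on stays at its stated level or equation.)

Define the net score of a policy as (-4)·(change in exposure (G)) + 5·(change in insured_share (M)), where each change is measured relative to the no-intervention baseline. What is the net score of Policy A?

-3312

Baseline:
  F = 140
  G = 277 + 3·140 = 697
  M = 137 − 4·697 = -2651
Policy A (F + 46):
  F = 140 + 46 = 186
  G = 277 + 3·186 = 835
  M = 137 − 4·835 = -3203
ΔG = 835 − 697 = 138; ΔM = -3203 − (-2651) = -552
Score = (-4)·138 + 5·(-552) = -3312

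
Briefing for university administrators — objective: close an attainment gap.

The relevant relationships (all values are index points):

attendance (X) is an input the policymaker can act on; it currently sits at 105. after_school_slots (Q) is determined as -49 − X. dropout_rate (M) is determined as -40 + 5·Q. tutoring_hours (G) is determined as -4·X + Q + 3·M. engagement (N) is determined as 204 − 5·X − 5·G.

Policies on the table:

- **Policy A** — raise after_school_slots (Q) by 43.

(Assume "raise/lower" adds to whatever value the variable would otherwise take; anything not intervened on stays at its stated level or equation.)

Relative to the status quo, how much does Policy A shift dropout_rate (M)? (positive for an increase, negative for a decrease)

Baseline:
  X = 105
  Q = -49 − 105 = -154
  M = -40 + 5·(-154) = -810
Policy A (Q + 43):
  X = 105
  Q = -49 − 105 (+43 from intervention) = -111
  M = -40 + 5·(-111) = -595
Change in M: -595 − (-810) = 215

215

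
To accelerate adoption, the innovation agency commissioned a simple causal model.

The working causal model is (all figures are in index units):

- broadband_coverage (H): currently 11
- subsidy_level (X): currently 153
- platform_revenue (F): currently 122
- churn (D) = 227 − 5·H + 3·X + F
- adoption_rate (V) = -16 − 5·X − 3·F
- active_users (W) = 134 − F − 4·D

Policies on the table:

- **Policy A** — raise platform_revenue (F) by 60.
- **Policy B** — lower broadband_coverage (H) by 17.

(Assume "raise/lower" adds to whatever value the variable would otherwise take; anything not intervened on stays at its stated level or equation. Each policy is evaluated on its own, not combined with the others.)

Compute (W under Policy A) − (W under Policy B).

Policy A (F + 60):
  H = 11
  X = 153
  F = 122 + 60 = 182
  D = 227 − 5·11 + 3·153 + 182 = 813
  W = 134 − 182 − 4·813 = -3300
Policy B (H − 17):
  H = 11 − 17 = -6
  X = 153
  F = 122
  D = 227 − 5·(-6) + 3·153 + 122 = 838
  W = 134 − 122 − 4·838 = -3340
W: -3300 − (-3340) = 40

40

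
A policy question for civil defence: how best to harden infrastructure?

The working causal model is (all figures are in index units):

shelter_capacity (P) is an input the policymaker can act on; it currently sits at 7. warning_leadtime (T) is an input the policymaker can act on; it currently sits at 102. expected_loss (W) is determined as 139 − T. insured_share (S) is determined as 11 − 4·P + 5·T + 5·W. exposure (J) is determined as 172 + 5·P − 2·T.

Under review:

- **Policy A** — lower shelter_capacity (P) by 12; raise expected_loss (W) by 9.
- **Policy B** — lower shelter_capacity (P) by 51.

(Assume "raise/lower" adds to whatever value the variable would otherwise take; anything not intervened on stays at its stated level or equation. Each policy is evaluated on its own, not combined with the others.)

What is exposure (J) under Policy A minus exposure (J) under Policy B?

Policy A (P − 12, W + 9):
  P = 7 − 12 = -5
  T = 102
  J = 172 + 5·(-5) − 2·102 = -57
Policy B (P − 51):
  P = 7 − 51 = -44
  T = 102
  J = 172 + 5·(-44) − 2·102 = -252
J: -57 − (-252) = 195

195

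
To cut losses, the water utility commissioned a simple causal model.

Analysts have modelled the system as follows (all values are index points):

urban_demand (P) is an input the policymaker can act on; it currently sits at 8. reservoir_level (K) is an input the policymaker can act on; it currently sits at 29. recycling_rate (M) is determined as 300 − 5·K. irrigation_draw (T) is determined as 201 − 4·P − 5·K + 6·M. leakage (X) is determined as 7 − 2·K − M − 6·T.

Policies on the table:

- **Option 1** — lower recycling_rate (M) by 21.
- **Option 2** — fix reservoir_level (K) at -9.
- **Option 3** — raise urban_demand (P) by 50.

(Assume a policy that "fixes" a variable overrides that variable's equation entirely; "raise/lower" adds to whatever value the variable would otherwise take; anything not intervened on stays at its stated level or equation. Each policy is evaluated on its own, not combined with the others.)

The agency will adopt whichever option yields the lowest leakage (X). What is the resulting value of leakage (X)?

Option 1 (M − 21):
  P = 8
  K = 29
  M = 300 − 5·29 (−21 from intervention) = 134
  T = 201 − 4·8 − 5·29 + 6·134 = 828
  X = 7 − 2·29 − 134 − 6·828 = -5153
Option 2 (K := -9):
  P = 8
  K = -9
  M = 300 − 5·(-9) = 345
  T = 201 − 4·8 − 5·(-9) + 6·345 = 2284
  X = 7 − 2·(-9) − 345 − 6·2284 = -14024
Option 3 (P + 50):
  P = 8 + 50 = 58
  K = 29
  M = 300 − 5·29 = 155
  T = 201 − 4·58 − 5·29 + 6·155 = 754
  X = 7 − 2·29 − 155 − 6·754 = -4730
Comparing — Option 1: X=-5153, Option 2: X=-14024, Option 3: X=-4730. Lowest is -14024 (Option 2).

-14024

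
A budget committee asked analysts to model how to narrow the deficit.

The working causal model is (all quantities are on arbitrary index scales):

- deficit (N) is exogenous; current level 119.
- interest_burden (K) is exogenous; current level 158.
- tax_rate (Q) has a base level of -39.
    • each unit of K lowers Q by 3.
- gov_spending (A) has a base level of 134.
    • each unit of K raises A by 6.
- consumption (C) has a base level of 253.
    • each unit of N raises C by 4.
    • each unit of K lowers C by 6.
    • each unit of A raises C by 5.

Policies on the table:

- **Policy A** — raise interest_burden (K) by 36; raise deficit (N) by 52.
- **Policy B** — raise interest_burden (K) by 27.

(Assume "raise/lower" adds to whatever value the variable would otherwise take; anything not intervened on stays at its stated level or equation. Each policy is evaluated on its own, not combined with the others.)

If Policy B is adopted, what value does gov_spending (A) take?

Policy B (K + 27):
  K = 158 + 27 = 185
  A = 134 + 6·185 = 1244

1244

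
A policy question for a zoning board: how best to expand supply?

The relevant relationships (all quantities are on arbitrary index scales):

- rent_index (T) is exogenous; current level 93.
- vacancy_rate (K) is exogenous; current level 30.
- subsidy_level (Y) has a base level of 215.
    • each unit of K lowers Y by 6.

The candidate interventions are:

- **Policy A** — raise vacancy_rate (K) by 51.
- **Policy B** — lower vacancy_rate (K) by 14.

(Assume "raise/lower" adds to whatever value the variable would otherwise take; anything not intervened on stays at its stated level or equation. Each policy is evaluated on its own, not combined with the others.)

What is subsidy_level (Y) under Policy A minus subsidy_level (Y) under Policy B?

-390

Policy A (K + 51):
  K = 30 + 51 = 81
  Y = 215 − 6·81 = -271
Policy B (K − 14):
  K = 30 − 14 = 16
  Y = 215 − 6·16 = 119
Y: -271 − 119 = -390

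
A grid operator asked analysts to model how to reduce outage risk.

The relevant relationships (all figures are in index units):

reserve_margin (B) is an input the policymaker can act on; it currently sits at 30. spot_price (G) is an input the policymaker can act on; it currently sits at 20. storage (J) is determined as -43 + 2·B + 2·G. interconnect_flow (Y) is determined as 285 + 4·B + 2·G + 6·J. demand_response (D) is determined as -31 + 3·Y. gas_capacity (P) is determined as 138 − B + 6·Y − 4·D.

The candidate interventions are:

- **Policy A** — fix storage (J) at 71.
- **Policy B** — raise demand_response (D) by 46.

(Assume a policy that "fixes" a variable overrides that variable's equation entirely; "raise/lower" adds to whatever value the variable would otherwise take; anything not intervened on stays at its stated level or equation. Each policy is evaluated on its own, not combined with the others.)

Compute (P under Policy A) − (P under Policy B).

Policy A (J := 71):
  B = 30
  G = 20
  J = 71
  Y = 285 + 4·30 + 2·20 + 6·71 = 871
  D = -31 + 3·871 = 2582
  P = 138 − 30 + 6·871 − 4·2582 = -4994
Policy B (D + 46):
  B = 30
  G = 20
  J = -43 + 2·30 + 2·20 = 57
  Y = 285 + 4·30 + 2·20 + 6·57 = 787
  D = -31 + 3·787 (+46 from intervention) = 2376
  P = 138 − 30 + 6·787 − 4·2376 = -4674
P: -4994 − (-4674) = -320

-320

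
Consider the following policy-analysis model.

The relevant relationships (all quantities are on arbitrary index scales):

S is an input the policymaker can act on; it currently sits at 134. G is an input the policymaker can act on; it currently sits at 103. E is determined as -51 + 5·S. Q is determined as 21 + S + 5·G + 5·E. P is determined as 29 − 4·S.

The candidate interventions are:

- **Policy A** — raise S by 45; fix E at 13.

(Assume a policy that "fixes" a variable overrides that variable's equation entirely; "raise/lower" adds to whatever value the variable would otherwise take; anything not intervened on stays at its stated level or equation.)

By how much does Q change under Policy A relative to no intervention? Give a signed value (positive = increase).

-2985

Baseline:
  S = 134
  G = 103
  E = -51 + 5·134 = 619
  Q = 21 + 134 + 5·103 + 5·619 = 3765
Policy A (S + 45, E := 13):
  S = 134 + 45 = 179
  G = 103
  E = 13
  Q = 21 + 179 + 5·103 + 5·13 = 780
Change in Q: 780 − 3765 = -2985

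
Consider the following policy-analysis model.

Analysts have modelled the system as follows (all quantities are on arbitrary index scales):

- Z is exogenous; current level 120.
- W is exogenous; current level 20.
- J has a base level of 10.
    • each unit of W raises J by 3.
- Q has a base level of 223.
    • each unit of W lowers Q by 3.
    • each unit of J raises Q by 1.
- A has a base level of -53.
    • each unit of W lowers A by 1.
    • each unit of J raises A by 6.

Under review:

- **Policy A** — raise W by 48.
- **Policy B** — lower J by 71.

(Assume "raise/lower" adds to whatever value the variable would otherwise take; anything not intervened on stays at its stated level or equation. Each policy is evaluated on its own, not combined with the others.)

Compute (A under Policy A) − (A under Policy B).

Policy A (W + 48):
  W = 20 + 48 = 68
  J = 10 + 3·68 = 214
  A = -53 − 68 + 6·214 = 1163
Policy B (J − 71):
  W = 20
  J = 10 + 3·20 (−71 from intervention) = -1
  A = -53 − 20 + 6·(-1) = -79
A: 1163 − (-79) = 1242

1242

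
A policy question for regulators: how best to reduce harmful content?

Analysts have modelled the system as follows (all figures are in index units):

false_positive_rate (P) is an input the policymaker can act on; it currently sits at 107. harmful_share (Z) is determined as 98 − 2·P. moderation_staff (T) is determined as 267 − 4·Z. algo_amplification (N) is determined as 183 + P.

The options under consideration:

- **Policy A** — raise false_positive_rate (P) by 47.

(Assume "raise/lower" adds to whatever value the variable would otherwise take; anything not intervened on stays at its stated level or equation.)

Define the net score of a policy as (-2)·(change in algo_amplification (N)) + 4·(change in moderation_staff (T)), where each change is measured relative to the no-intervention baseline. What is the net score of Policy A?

1410

Baseline:
  P = 107
  Z = 98 − 2·107 = -116
  T = 267 − 4·(-116) = 731
  N = 183 + 107 = 290
Policy A (P + 47):
  P = 107 + 47 = 154
  Z = 98 − 2·154 = -210
  T = 267 − 4·(-210) = 1107
  N = 183 + 154 = 337
ΔN = 337 − 290 = 47; ΔT = 1107 − 731 = 376
Score = (-2)·47 + 4·376 = 1410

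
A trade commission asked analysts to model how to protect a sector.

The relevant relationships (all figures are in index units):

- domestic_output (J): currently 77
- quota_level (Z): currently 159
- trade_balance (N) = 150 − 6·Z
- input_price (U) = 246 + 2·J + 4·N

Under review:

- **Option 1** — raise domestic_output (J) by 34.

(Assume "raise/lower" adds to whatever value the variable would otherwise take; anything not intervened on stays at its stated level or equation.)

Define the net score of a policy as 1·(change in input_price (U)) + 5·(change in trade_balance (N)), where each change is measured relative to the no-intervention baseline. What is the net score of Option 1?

Baseline:
  J = 77
  Z = 159
  N = 150 − 6·159 = -804
  U = 246 + 2·77 + 4·(-804) = -2816
Option 1 (J + 34):
  J = 77 + 34 = 111
  Z = 159
  N = 150 − 6·159 = -804
  U = 246 + 2·111 + 4·(-804) = -2748
ΔU = -2748 − (-2816) = 68; ΔN = -804 − (-804) = 0
Score = 1·68 + 5·0 = 68

68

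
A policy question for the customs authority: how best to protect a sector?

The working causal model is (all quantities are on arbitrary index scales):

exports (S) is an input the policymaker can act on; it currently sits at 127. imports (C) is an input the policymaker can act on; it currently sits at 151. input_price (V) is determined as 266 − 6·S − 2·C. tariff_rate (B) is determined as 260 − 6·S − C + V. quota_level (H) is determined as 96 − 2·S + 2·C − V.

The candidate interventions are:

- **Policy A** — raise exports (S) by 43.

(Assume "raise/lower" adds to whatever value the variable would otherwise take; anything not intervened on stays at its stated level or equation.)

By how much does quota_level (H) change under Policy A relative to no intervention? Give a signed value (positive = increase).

Baseline:
  S = 127
  C = 151
  V = 266 − 6·127 − 2·151 = -798
  H = 96 − 2·127 + 2·151 − (-798) = 942
Policy A (S + 43):
  S = 127 + 43 = 170
  C = 151
  V = 266 − 6·170 − 2·151 = -1056
  H = 96 − 2·170 + 2·151 − (-1056) = 1114
Change in H: 1114 − 942 = 172

172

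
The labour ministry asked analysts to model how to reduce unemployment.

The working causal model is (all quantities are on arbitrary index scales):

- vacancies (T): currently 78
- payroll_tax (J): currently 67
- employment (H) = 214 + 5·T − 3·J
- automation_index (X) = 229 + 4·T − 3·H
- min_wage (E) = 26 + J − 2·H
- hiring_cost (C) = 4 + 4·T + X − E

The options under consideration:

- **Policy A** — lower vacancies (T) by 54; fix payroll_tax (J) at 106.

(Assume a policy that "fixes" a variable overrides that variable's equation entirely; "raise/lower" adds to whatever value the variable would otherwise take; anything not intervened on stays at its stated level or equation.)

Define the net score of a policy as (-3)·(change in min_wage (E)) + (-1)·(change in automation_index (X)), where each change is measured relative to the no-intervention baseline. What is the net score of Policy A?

Baseline:
  T = 78
  J = 67
  H = 214 + 5·78 − 3·67 = 403
  X = 229 + 4·78 − 3·403 = -668
  E = 26 + 67 − 2·403 = -713
Policy A (T − 54, J := 106):
  T = 78 − 54 = 24
  J = 106
  H = 214 + 5·24 − 3·106 = 16
  X = 229 + 4·24 − 3·16 = 277
  E = 26 + 106 − 2·16 = 100
ΔE = 100 − (-713) = 813; ΔX = 277 − (-668) = 945
Score = (-3)·813 + (-1)·945 = -3384

-3384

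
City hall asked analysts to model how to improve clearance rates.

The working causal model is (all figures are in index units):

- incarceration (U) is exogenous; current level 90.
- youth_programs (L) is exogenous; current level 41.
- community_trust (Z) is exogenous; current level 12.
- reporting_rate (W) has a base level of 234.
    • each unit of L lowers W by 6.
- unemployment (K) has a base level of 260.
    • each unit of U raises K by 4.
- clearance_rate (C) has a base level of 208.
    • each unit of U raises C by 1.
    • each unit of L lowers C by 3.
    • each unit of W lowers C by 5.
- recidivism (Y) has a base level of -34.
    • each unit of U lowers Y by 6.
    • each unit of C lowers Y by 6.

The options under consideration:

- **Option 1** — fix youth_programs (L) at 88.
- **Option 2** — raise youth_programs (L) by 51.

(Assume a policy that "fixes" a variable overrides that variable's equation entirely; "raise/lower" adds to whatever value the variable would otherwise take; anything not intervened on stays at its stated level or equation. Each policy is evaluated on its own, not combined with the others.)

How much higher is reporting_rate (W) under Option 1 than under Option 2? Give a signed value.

24

Option 1 (L := 88):
  L = 88
  W = 234 − 6·88 = -294
Option 2 (L + 51):
  L = 41 + 51 = 92
  W = 234 − 6·92 = -318
W: -294 − (-318) = 24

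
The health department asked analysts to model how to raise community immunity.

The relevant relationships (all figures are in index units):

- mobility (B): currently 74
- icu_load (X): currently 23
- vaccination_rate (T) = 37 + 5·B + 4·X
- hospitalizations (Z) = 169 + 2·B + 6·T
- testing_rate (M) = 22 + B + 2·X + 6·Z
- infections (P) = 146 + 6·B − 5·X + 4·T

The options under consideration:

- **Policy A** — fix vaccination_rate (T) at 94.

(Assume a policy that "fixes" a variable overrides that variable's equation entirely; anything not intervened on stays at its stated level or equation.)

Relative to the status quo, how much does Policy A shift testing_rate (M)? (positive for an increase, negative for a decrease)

Baseline:
  B = 74
  X = 23
  T = 37 + 5·74 + 4·23 = 499
  Z = 169 + 2·74 + 6·499 = 3311
  M = 22 + 74 + 2·23 + 6·3311 = 20008
Policy A (T := 94):
  B = 74
  X = 23
  T = 94
  Z = 169 + 2·74 + 6·94 = 881
  M = 22 + 74 + 2·23 + 6·881 = 5428
Change in M: 5428 − 20008 = -14580

-14580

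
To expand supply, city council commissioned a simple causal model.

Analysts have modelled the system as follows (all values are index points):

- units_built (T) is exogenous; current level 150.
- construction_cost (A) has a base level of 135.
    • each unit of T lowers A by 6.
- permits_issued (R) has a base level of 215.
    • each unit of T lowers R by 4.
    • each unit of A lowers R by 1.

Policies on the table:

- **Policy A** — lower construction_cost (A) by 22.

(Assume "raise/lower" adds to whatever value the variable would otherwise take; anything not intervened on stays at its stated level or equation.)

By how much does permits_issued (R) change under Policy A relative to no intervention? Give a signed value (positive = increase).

22

Baseline:
  T = 150
  A = 135 − 6·150 = -765
  R = 215 − 4·150 − (-765) = 380
Policy A (A − 22):
  T = 150
  A = 135 − 6·150 (−22 from intervention) = -787
  R = 215 − 4·150 − (-787) = 402
Change in R: 402 − 380 = 22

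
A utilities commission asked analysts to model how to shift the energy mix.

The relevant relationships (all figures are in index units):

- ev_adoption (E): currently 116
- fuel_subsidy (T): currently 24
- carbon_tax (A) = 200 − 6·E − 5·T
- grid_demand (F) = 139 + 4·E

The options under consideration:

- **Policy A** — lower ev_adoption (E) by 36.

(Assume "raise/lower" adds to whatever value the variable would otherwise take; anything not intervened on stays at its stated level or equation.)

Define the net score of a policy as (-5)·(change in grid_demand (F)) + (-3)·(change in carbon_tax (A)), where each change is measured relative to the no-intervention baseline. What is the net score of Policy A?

72

Baseline:
  E = 116
  T = 24
  A = 200 − 6·116 − 5·24 = -616
  F = 139 + 4·116 = 603
Policy A (E − 36):
  E = 116 − 36 = 80
  T = 24
  A = 200 − 6·80 − 5·24 = -400
  F = 139 + 4·80 = 459
ΔF = 459 − 603 = -144; ΔA = -400 − (-616) = 216
Score = (-5)·(-144) + (-3)·216 = 72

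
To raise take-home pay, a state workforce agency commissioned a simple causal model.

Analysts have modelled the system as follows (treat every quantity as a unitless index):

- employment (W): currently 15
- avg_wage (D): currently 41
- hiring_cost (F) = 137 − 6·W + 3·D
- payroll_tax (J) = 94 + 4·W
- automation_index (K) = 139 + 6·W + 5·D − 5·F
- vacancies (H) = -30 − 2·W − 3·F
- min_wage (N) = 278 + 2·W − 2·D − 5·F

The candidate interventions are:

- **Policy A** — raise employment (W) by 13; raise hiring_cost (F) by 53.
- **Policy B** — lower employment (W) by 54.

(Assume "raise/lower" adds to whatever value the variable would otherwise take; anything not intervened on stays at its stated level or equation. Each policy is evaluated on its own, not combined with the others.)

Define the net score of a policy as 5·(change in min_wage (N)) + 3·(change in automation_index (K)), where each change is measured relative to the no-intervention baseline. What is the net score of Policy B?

-14472

Baseline:
  W = 15
  D = 41
  F = 137 − 6·15 + 3·41 = 170
  K = 139 + 6·15 + 5·41 − 5·170 = -416
  N = 278 + 2·15 − 2·41 − 5·170 = -624
Policy B (W − 54):
  W = 15 − 54 = -39
  D = 41
  F = 137 − 6·(-39) + 3·41 = 494
  K = 139 + 6·(-39) + 5·41 − 5·494 = -2360
  N = 278 + 2·(-39) − 2·41 − 5·494 = -2352
ΔN = -2352 − (-624) = -1728; ΔK = -2360 − (-416) = -1944
Score = 5·(-1728) + 3·(-1944) = -14472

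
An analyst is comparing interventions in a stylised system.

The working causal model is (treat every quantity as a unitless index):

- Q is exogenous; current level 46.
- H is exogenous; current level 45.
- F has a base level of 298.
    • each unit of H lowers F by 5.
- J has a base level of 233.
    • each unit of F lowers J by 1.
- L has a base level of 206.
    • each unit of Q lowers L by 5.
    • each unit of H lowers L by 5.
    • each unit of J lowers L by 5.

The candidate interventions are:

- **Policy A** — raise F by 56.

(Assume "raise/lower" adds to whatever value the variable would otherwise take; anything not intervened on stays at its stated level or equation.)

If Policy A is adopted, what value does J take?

Policy A (F + 56):
  H = 45
  F = 298 − 5·45 (+56 from intervention) = 129
  J = 233 − 129 = 104

104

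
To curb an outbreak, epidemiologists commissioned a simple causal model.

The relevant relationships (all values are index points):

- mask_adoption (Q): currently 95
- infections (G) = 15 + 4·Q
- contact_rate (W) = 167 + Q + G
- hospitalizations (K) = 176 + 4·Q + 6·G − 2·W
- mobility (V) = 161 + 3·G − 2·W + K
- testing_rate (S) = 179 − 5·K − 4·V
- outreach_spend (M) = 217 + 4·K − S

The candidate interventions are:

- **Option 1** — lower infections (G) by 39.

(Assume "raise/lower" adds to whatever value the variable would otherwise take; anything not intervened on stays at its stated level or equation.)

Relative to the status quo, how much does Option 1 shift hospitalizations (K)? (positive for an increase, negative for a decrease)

-156

Baseline:
  Q = 95
  G = 15 + 4·95 = 395
  W = 167 + 95 + 395 = 657
  K = 176 + 4·95 + 6·395 − 2·657 = 1612
Option 1 (G − 39):
  Q = 95
  G = 15 + 4·95 (−39 from intervention) = 356
  W = 167 + 95 + 356 = 618
  K = 176 + 4·95 + 6·356 − 2·618 = 1456
Change in K: 1456 − 1612 = -156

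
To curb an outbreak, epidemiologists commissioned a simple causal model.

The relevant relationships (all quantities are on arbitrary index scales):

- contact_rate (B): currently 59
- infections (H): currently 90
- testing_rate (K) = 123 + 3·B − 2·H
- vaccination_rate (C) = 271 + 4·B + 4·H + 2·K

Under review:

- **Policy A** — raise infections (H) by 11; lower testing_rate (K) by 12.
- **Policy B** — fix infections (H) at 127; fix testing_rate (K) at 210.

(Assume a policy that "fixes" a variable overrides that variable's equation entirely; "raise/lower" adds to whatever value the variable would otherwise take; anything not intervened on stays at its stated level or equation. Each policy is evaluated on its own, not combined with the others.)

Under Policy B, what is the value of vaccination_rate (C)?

Policy B (H := 127, K := 210):
  B = 59
  H = 127
  K = 210
  C = 271 + 4·59 + 4·127 + 2·210 = 1435

1435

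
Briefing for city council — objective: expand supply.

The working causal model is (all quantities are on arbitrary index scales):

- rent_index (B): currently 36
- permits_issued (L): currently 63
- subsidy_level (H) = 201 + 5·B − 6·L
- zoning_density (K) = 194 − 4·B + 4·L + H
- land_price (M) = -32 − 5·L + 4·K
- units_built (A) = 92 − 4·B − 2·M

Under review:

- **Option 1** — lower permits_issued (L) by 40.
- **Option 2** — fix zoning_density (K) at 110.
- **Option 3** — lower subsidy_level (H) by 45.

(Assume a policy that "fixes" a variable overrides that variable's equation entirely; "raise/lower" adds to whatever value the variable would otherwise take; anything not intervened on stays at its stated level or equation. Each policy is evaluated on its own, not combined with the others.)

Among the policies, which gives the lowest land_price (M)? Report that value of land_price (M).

93

Option 1 (L − 40):
  B = 36
  L = 63 − 40 = 23
  H = 201 + 5·36 − 6·23 = 243
  K = 194 − 4·36 + 4·23 + 243 = 385
  M = -32 − 5·23 + 4·385 = 1393
Option 2 (K := 110):
  B = 36
  L = 63
  H = 201 + 5·36 − 6·63 = 3
  K = 110
  M = -32 − 5·63 + 4·110 = 93
Option 3 (H − 45):
  B = 36
  L = 63
  H = 201 + 5·36 − 6·63 (−45 from intervention) = -42
  K = 194 − 4·36 + 4·63 + (-42) = 260
  M = -32 − 5·63 + 4·260 = 693
Comparing — Option 1: M=1393, Option 2: M=93, Option 3: M=693. Lowest is 93 (Option 2).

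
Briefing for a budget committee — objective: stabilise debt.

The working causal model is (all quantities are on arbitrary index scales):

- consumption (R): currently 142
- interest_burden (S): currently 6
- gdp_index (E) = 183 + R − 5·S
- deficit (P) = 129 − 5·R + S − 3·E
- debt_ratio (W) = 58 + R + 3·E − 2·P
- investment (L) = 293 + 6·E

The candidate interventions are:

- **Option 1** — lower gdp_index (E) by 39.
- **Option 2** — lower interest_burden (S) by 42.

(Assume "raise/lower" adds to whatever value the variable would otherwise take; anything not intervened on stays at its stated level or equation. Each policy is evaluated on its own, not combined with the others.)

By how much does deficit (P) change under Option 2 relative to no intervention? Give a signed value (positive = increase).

Baseline:
  R = 142
  S = 6
  E = 183 + 142 − 5·6 = 295
  P = 129 − 5·142 + 6 − 3·295 = -1460
Option 2 (S − 42):
  R = 142
  S = 6 − 42 = -36
  E = 183 + 142 − 5·(-36) = 505
  P = 129 − 5·142 + (-36) − 3·505 = -2132
Change in P: -2132 − (-1460) = -672

-672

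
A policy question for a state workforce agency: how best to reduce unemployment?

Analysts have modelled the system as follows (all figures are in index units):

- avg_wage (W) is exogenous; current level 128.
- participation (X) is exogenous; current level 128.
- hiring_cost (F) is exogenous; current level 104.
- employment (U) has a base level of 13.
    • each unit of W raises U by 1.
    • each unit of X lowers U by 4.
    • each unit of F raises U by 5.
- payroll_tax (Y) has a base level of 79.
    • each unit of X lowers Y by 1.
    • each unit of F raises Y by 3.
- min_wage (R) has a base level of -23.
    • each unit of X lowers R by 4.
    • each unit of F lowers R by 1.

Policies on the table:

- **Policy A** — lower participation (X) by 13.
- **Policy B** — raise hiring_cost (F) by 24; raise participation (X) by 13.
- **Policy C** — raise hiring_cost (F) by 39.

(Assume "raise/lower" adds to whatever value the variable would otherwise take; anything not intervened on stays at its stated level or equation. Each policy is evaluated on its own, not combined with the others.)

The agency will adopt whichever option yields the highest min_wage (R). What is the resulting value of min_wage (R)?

Policy A (X − 13):
  X = 128 − 13 = 115
  F = 104
  R = -23 − 4·115 − 104 = -587
Policy B (F + 24, X + 13):
  X = 128 + 13 = 141
  F = 104 + 24 = 128
  R = -23 − 4·141 − 128 = -715
Policy C (F + 39):
  X = 128
  F = 104 + 39 = 143
  R = -23 − 4·128 − 143 = -678
Comparing — Policy A: R=-587, Policy B: R=-715, Policy C: R=-678. Highest is -587 (Policy A).

-587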